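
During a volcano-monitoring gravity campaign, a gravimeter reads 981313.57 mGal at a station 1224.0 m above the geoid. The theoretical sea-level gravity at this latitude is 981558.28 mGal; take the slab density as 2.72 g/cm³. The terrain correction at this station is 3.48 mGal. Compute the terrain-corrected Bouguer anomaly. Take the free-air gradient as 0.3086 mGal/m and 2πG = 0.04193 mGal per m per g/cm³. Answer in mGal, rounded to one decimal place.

Free-air correction = 0.3086 × 1224.0 = 377.73 mGal
Free-air anomaly = 981313.57 − 981558.28 + (377.73) = 133.02 mGal
Bouguer slab correction = 0.04193 × 2.72 × 1224.0 = 139.60 mGal
Simple Bouguer anomaly = 133.02 − (139.60) = -6.58 mGal
Complete Bouguer anomaly = -6.58 + 3.48 = -3.10 mGal

-3.1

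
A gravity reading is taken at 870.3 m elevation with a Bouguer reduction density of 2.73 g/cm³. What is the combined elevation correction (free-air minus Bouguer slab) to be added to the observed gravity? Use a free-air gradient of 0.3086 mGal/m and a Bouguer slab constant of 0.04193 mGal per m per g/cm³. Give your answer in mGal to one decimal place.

169.0

Combined gradient = 0.3086 − 0.04193 × 2.73 = 0.1941311 mGal/m
Combined elevation correction = 0.1941311 × 870.3 = 169.0 mGal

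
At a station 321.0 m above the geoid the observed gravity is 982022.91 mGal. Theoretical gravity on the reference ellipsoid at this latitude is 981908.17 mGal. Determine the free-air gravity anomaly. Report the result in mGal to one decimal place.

Free-air correction = 0.3086 × 321.0 = 99.06 mGal
Free-air anomaly = 982022.91 − 981908.17 + (99.06) = 213.80 mGal

213.8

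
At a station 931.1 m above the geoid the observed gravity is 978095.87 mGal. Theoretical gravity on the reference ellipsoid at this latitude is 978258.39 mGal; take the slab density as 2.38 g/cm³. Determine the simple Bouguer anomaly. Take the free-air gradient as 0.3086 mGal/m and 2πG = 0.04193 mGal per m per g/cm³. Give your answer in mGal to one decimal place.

Free-air correction = 0.3086 × 931.1 = 287.34 mGal
Free-air anomaly = 978095.87 − 978258.39 + (287.34) = 124.82 mGal
Bouguer slab correction = 0.04193 × 2.38 × 931.1 = 92.92 mGal
Simple Bouguer anomaly = 124.82 − (92.92) = 31.90 mGal

31.9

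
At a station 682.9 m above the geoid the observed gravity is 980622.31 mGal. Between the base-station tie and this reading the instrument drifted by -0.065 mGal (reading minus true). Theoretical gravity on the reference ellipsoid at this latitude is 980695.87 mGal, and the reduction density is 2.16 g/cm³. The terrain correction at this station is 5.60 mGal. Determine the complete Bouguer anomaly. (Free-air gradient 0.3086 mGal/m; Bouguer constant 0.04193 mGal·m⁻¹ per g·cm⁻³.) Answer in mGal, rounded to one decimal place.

Drift-corrected reading = 980622.31 − (-0.065) = 980622.375 mGal
Free-air correction = 0.3086 × 682.9 = 210.74 mGal
Free-air anomaly = 980622.375 − 980695.87 + (210.74) = 137.245 mGal
Bouguer slab correction = 0.04193 × 2.16 × 682.9 = 61.85 mGal
Simple Bouguer anomaly = 137.245 − (61.85) = 75.395 mGal
Complete Bouguer anomaly = 75.395 + 5.60 = 80.995 mGal

81.0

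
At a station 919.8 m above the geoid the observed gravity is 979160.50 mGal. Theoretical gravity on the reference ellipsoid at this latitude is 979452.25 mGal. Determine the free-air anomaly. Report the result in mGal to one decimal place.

-7.9

Free-air correction = 0.3086 × 919.8 = 283.85 mGal
Free-air anomaly = 979160.50 − 979452.25 + (283.85) = -7.90 mGal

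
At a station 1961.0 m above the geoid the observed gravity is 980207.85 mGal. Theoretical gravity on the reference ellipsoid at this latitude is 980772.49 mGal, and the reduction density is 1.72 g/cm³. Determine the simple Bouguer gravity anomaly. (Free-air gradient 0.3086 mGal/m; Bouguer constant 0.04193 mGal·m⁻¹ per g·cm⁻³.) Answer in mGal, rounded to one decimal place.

Free-air correction = 0.3086 × 1961.0 = 605.16 mGal
Free-air anomaly = 980207.85 − 980772.49 + (605.16) = 40.52 mGal
Bouguer slab correction = 0.04193 × 1.72 × 1961.0 = 141.43 mGal
Simple Bouguer anomaly = 40.52 − (141.43) = -100.91 mGal

-100.9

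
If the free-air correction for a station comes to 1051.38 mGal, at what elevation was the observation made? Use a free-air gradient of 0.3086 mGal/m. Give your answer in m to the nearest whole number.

h = 1051.38 / 0.3086 = 3406.93 m

3407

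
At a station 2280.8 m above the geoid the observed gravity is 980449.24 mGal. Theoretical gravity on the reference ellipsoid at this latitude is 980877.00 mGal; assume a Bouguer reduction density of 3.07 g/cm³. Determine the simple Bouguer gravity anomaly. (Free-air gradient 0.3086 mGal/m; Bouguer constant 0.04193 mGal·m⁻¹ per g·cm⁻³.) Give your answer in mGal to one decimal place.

Free-air correction = 0.3086 × 2280.8 = 703.85 mGal
Free-air anomaly = 980449.24 − 980877.00 + (703.85) = 276.09 mGal
Bouguer slab correction = 0.04193 × 3.07 × 2280.8 = 293.60 mGal
Simple Bouguer anomaly = 276.09 − (293.60) = -17.51 mGal

-17.5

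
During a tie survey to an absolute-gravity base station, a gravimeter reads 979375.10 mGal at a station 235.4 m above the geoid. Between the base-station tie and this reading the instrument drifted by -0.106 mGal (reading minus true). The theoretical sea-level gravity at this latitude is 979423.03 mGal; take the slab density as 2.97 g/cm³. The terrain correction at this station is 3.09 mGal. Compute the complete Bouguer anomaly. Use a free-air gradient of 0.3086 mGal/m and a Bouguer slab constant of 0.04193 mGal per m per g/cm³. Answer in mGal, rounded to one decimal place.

Drift-corrected reading = 979375.10 − (-0.106) = 979375.206 mGal
Free-air correction = 0.3086 × 235.4 = 72.64 mGal
Free-air anomaly = 979375.206 − 979423.03 + (72.64) = 24.816 mGal
Bouguer slab correction = 0.04193 × 2.97 × 235.4 = 29.31 mGal
Simple Bouguer anomaly = 24.816 − (29.31) = -4.494 mGal
Complete Bouguer anomaly = -4.494 + 3.09 = -1.404 mGal

-1.4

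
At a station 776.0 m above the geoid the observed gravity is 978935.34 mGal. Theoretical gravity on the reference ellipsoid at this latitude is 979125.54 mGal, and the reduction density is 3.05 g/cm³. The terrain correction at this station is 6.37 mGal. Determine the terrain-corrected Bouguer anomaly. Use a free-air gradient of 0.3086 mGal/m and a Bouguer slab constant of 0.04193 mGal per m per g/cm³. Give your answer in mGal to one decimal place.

-43.6

Free-air correction = 0.3086 × 776.0 = 239.47 mGal
Free-air anomaly = 978935.34 − 979125.54 + (239.47) = 49.27 mGal
Bouguer slab correction = 0.04193 × 3.05 × 776.0 = 99.24 mGal
Simple Bouguer anomaly = 49.27 − (99.24) = -49.97 mGal
Complete Bouguer anomaly = -49.97 + 6.37 = -43.60 mGal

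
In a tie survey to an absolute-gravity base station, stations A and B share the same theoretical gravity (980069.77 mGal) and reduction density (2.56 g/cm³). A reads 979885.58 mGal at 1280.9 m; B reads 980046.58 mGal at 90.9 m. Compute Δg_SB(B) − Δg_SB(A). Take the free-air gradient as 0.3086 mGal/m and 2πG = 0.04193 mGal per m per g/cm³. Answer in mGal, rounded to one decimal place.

Δg_SB(A) = 979885.58 − 980069.77 + 0.3086×1280.9 − 0.04193×2.56×1280.9 = 73.60 mGal
Δg_SB(B) = 980046.58 − 980069.77 + 0.3086×90.9 − 0.04193×2.56×90.9 = -4.90 mGal
Difference = -4.90 − (73.60) = -78.50 mGal

-78.5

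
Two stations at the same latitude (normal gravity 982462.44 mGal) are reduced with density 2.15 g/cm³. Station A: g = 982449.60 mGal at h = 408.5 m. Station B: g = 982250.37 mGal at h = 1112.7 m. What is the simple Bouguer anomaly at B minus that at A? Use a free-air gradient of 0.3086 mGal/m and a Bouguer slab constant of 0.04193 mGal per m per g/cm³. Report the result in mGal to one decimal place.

Δg_SB(A) = 982449.60 − 982462.44 + 0.3086×408.5 − 0.04193×2.15×408.5 = 76.40 mGal
Δg_SB(B) = 982250.37 − 982462.44 + 0.3086×1112.7 − 0.04193×2.15×1112.7 = 31.00 mGal
Difference = 31.00 − (76.40) = -45.40 mGal

-45.4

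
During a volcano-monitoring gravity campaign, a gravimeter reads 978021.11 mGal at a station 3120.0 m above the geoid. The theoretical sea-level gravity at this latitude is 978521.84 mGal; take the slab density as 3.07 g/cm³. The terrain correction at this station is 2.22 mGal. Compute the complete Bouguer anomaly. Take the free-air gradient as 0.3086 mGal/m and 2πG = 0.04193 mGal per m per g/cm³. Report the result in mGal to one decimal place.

Free-air correction = 0.3086 × 3120.0 = 962.83 mGal
Free-air anomaly = 978021.11 − 978521.84 + (962.83) = 462.10 mGal
Bouguer slab correction = 0.04193 × 3.07 × 3120.0 = 401.62 mGal
Simple Bouguer anomaly = 462.10 − (401.62) = 60.48 mGal
Complete Bouguer anomaly = 60.48 + 2.22 = 62.70 mGal

62.7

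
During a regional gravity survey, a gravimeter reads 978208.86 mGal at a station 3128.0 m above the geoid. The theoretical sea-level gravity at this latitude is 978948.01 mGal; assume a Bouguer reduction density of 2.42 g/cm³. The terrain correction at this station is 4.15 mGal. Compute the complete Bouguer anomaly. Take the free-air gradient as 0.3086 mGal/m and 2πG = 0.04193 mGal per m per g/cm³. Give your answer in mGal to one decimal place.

-87.1

Free-air correction = 0.3086 × 3128.0 = 965.30 mGal
Free-air anomaly = 978208.86 − 978948.01 + (965.30) = 226.15 mGal
Bouguer slab correction = 0.04193 × 2.42 × 3128.0 = 317.40 mGal
Simple Bouguer anomaly = 226.15 − (317.40) = -91.25 mGal
Complete Bouguer anomaly = -91.25 + 4.15 = -87.10 mGal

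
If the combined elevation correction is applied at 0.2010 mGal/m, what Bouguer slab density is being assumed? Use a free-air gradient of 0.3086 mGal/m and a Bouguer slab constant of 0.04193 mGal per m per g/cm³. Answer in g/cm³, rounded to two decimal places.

0.2010 = 0.3086 − 0.04193 × ρ
ρ = (0.3086 − 0.2010) / 0.04193 = 2.57 g/cm³

2.57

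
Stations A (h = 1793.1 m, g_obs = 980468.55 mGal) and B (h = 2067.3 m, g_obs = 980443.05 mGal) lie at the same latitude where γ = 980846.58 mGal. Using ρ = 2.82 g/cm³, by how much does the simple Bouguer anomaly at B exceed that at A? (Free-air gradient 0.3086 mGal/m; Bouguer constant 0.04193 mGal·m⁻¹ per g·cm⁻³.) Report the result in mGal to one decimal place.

Δg_SB(A) = 980468.55 − 980846.58 + 0.3086×1793.1 − 0.04193×2.82×1793.1 = -36.70 mGal
Δg_SB(B) = 980443.05 − 980846.58 + 0.3086×2067.3 − 0.04193×2.82×2067.3 = -10.00 mGal
Difference = -10.00 − (-36.70) = 26.70 mGal

26.7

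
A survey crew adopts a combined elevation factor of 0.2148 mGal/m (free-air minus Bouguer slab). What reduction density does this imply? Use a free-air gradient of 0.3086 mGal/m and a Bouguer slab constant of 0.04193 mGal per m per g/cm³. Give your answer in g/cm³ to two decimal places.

2.24

0.2148 = 0.3086 − 0.04193 × ρ
ρ = (0.3086 − 0.2148) / 0.04193 = 2.24 g/cm³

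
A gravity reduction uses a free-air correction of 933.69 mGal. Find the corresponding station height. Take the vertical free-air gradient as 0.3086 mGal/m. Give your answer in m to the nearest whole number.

3026

h = 933.69 / 0.3086 = 3025.57 m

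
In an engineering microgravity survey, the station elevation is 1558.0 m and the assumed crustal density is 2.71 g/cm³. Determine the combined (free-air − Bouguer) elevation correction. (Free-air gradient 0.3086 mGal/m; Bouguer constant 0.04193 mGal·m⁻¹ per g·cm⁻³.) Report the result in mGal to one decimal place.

303.8

Combined gradient = 0.3086 − 0.04193 × 2.71 = 0.1949697 mGal/m
Combined elevation correction = 0.1949697 × 1558.0 = 303.8 mGal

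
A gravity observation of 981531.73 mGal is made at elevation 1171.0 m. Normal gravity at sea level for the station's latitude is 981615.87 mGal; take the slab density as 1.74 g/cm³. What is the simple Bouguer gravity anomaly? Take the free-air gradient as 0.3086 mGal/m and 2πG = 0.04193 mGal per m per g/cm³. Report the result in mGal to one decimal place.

191.8

Free-air correction = 0.3086 × 1171.0 = 361.37 mGal
Free-air anomaly = 981531.73 − 981615.87 + (361.37) = 277.23 mGal
Bouguer slab correction = 0.04193 × 1.74 × 1171.0 = 85.43 mGal
Simple Bouguer anomaly = 277.23 − (85.43) = 191.80 mGal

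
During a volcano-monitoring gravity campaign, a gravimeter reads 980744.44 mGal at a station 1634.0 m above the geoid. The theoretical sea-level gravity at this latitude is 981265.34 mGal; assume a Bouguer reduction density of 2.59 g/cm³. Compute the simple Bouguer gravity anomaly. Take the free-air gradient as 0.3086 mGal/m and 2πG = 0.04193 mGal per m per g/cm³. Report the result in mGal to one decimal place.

Free-air correction = 0.3086 × 1634.0 = 504.25 mGal
Free-air anomaly = 980744.44 − 981265.34 + (504.25) = -16.65 mGal
Bouguer slab correction = 0.04193 × 2.59 × 1634.0 = 177.45 mGal
Simple Bouguer anomaly = -16.65 − (177.45) = -194.10 mGal

-194.1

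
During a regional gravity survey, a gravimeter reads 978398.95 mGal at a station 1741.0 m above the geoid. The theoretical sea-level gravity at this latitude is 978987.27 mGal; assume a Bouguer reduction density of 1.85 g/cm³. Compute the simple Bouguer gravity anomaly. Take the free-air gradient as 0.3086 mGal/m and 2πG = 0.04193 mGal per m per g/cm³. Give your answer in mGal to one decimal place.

-186.1

Free-air correction = 0.3086 × 1741.0 = 537.27 mGal
Free-air anomaly = 978398.95 − 978987.27 + (537.27) = -51.05 mGal
Bouguer slab correction = 0.04193 × 1.85 × 1741.0 = 135.05 mGal
Simple Bouguer anomaly = -51.05 − (135.05) = -186.10 mGal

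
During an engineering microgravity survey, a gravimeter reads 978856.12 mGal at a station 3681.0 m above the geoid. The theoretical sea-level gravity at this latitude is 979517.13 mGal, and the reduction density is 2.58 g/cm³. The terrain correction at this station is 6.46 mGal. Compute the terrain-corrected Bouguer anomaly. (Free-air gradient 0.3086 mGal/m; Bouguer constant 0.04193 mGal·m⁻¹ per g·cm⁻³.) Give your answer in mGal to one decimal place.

Free-air correction = 0.3086 × 3681.0 = 1135.96 mGal
Free-air anomaly = 978856.12 − 979517.13 + (1135.96) = 474.95 mGal
Bouguer slab correction = 0.04193 × 2.58 × 3681.0 = 398.21 mGal
Simple Bouguer anomaly = 474.95 − (398.21) = 76.74 mGal
Complete Bouguer anomaly = 76.74 + 6.46 = 83.20 mGal

83.2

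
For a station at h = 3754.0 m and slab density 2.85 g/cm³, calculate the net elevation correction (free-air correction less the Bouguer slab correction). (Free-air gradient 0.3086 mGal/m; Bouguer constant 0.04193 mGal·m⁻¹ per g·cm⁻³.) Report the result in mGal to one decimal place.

709.9

Combined gradient = 0.3086 − 0.04193 × 2.85 = 0.1890995 mGal/m
Combined elevation correction = 0.1890995 × 3754.0 = 709.9 mGal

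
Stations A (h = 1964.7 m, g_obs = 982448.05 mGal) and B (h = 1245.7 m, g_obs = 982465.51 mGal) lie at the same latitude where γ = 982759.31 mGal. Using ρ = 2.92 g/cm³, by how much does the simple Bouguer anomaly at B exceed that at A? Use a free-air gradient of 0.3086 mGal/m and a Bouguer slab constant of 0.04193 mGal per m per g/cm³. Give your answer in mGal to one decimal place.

-116.4

Δg_SB(A) = 982448.05 − 982759.31 + 0.3086×1964.7 − 0.04193×2.92×1964.7 = 54.50 mGal
Δg_SB(B) = 982465.51 − 982759.31 + 0.3086×1245.7 − 0.04193×2.92×1245.7 = -61.90 mGal
Difference = -61.90 − (54.50) = -116.40 mGal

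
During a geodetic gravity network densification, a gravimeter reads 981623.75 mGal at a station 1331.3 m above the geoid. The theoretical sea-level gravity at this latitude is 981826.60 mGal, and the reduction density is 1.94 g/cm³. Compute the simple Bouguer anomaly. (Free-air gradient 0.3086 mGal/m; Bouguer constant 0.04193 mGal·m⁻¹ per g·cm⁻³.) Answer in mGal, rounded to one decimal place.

99.7

Free-air correction = 0.3086 × 1331.3 = 410.84 mGal
Free-air anomaly = 981623.75 − 981826.60 + (410.84) = 207.99 mGal
Bouguer slab correction = 0.04193 × 1.94 × 1331.3 = 108.29 mGal
Simple Bouguer anomaly = 207.99 − (108.29) = 99.70 mGal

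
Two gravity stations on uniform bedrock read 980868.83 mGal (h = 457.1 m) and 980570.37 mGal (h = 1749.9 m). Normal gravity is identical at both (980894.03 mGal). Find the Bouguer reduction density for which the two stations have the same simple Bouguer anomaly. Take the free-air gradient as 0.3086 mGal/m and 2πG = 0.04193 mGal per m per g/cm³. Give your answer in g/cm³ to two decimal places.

1.85

Δg_obs = 980570.37 − 980868.83 = -298.46 mGal over Δh = 1749.9 − 457.1 = 1292.8 m
Equal Bouguer anomalies ⇒ Δg_obs + (0.3086 − 0.04193ρ)·Δh = 0
0.3086 − 0.04193ρ = −Δg_obs/Δh = 0.23086
ρ = (0.3086 − 0.23086) / 0.04193 = 1.85 g/cm³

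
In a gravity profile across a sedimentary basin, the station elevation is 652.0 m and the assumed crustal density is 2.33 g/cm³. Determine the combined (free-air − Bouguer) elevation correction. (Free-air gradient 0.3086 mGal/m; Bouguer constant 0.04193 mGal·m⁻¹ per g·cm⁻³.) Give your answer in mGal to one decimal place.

Combined gradient = 0.3086 − 0.04193 × 2.33 = 0.2109031 mGal/m
Combined elevation correction = 0.2109031 × 652.0 = 137.5 mGal

137.5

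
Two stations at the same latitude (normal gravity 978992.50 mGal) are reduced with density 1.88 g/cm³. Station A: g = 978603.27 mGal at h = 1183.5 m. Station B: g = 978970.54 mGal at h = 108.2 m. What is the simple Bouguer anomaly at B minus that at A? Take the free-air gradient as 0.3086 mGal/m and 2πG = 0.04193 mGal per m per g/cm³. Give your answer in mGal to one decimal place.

Δg_SB(A) = 978603.27 − 978992.50 + 0.3086×1183.5 − 0.04193×1.88×1183.5 = -117.30 mGal
Δg_SB(B) = 978970.54 − 978992.50 + 0.3086×108.2 − 0.04193×1.88×108.2 = 2.90 mGal
Difference = 2.90 − (-117.30) = 120.20 mGal

120.2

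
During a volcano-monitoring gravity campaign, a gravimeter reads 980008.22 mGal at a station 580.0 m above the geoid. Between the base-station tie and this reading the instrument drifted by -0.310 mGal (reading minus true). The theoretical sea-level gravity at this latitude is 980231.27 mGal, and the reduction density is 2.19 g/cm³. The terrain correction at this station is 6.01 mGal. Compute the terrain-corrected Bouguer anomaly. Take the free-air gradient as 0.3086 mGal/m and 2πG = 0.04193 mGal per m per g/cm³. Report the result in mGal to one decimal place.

-91.0

Drift-corrected reading = 980008.22 − (-0.310) = 980008.530 mGal
Free-air correction = 0.3086 × 580.0 = 178.99 mGal
Free-air anomaly = 980008.530 − 980231.27 + (178.99) = -43.750 mGal
Bouguer slab correction = 0.04193 × 2.19 × 580.0 = 53.26 mGal
Simple Bouguer anomaly = -43.750 − (53.26) = -97.010 mGal
Complete Bouguer anomaly = -97.010 + 6.01 = -91.000 mGal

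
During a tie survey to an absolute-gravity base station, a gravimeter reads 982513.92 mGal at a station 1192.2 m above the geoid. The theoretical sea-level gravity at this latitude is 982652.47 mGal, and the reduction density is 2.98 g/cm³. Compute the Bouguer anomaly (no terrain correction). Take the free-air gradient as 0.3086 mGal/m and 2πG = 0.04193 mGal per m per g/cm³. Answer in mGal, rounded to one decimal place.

80.4

Free-air correction = 0.3086 × 1192.2 = 367.91 mGal
Free-air anomaly = 982513.92 − 982652.47 + (367.91) = 229.36 mGal
Bouguer slab correction = 0.04193 × 2.98 × 1192.2 = 148.97 mGal
Simple Bouguer anomaly = 229.36 − (148.97) = 80.39 mGal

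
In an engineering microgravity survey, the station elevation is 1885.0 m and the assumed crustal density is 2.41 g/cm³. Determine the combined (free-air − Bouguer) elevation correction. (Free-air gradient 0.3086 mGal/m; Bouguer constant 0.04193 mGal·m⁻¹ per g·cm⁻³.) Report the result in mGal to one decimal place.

391.2

Combined gradient = 0.3086 − 0.04193 × 2.41 = 0.2075487 mGal/m
Combined elevation correction = 0.2075487 × 1885.0 = 391.2 mGal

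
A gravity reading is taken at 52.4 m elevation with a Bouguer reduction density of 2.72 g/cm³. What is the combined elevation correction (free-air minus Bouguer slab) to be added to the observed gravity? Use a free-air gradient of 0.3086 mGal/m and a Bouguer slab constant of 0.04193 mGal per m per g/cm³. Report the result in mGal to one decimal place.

Combined gradient = 0.3086 − 0.04193 × 2.72 = 0.1945504 mGal/m
Combined elevation correction = 0.1945504 × 52.4 = 10.2 mGal

10.2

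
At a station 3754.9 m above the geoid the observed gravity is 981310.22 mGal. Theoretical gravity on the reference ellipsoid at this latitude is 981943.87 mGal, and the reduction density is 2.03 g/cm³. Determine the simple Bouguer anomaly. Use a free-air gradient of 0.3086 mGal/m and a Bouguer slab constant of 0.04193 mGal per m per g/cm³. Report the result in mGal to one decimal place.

Free-air correction = 0.3086 × 3754.9 = 1158.76 mGal
Free-air anomaly = 981310.22 − 981943.87 + (1158.76) = 525.11 mGal
Bouguer slab correction = 0.04193 × 2.03 × 3754.9 = 319.61 mGal
Simple Bouguer anomaly = 525.11 − (319.61) = 205.50 mGal

205.5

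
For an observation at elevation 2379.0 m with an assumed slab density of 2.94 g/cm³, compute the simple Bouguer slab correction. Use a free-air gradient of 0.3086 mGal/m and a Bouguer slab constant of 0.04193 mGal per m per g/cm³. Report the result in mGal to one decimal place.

Bouguer slab correction = 0.04193 × 2.94 × 2379.0 = 293.3 mGal

293.3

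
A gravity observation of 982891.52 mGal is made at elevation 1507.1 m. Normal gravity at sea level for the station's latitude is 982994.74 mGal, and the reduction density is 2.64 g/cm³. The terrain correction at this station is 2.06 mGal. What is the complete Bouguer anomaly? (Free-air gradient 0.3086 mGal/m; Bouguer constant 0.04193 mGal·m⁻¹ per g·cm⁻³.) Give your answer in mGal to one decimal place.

Free-air correction = 0.3086 × 1507.1 = 465.09 mGal
Free-air anomaly = 982891.52 − 982994.74 + (465.09) = 361.87 mGal
Bouguer slab correction = 0.04193 × 2.64 × 1507.1 = 166.83 mGal
Simple Bouguer anomaly = 361.87 − (166.83) = 195.04 mGal
Complete Bouguer anomaly = 195.04 + 2.06 = 197.10 mGal

197.1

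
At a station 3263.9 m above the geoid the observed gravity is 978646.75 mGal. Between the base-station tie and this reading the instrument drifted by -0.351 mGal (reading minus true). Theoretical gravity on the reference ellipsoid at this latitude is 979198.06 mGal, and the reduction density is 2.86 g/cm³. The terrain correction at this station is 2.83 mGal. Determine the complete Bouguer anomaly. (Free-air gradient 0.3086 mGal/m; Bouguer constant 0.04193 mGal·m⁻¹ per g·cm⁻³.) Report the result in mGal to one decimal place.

67.7

Drift-corrected reading = 978646.75 − (-0.351) = 978647.101 mGal
Free-air correction = 0.3086 × 3263.9 = 1007.24 mGal
Free-air anomaly = 978647.101 − 979198.06 + (1007.24) = 456.281 mGal
Bouguer slab correction = 0.04193 × 2.86 × 3263.9 = 391.41 mGal
Simple Bouguer anomaly = 456.281 − (391.41) = 64.871 mGal
Complete Bouguer anomaly = 64.871 + 2.83 = 67.701 mGal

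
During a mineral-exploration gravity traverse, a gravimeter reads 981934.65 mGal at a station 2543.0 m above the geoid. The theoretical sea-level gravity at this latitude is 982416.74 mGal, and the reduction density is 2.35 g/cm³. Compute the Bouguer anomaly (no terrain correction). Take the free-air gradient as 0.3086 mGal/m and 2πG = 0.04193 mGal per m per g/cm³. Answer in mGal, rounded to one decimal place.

52.1

Free-air correction = 0.3086 × 2543.0 = 784.77 mGal
Free-air anomaly = 981934.65 − 982416.74 + (784.77) = 302.68 mGal
Bouguer slab correction = 0.04193 × 2.35 × 2543.0 = 250.58 mGal
Simple Bouguer anomaly = 302.68 − (250.58) = 52.10 mGal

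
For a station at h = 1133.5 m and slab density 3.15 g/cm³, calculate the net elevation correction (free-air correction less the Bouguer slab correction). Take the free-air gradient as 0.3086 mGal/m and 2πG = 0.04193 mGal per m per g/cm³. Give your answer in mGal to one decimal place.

Combined gradient = 0.3086 − 0.04193 × 3.15 = 0.1765205 mGal/m
Combined elevation correction = 0.1765205 × 1133.5 = 200.1 mGal

200.1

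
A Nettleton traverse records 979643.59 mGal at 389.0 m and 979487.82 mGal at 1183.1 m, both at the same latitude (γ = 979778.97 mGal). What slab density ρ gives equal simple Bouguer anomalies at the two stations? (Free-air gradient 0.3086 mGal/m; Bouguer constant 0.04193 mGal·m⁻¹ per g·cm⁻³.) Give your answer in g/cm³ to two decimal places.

2.68

Δg_obs = 979487.82 − 979643.59 = -155.77 mGal over Δh = 1183.1 − 389.0 = 794.1 m
Equal Bouguer anomalies ⇒ Δg_obs + (0.3086 − 0.04193ρ)·Δh = 0
0.3086 − 0.04193ρ = −Δg_obs/Δh = 0.19616
ρ = (0.3086 − 0.19616) / 0.04193 = 2.68 g/cm³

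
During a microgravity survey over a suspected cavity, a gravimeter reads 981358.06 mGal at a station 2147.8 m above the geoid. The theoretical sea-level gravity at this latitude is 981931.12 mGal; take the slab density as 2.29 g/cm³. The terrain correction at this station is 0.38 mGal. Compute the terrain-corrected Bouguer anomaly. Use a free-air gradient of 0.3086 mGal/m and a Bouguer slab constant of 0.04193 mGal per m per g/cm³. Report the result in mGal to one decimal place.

Free-air correction = 0.3086 × 2147.8 = 662.81 mGal
Free-air anomaly = 981358.06 − 981931.12 + (662.81) = 89.75 mGal
Bouguer slab correction = 0.04193 × 2.29 × 2147.8 = 206.23 mGal
Simple Bouguer anomaly = 89.75 − (206.23) = -116.48 mGal
Complete Bouguer anomaly = -116.48 + 0.38 = -116.10 mGal

-116.1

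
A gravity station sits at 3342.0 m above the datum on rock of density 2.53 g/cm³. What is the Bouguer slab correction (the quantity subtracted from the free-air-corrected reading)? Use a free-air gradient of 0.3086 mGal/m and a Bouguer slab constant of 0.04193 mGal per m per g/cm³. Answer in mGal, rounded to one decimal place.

Bouguer slab correction = 0.04193 × 2.53 × 3342.0 = 354.5 mGal

354.5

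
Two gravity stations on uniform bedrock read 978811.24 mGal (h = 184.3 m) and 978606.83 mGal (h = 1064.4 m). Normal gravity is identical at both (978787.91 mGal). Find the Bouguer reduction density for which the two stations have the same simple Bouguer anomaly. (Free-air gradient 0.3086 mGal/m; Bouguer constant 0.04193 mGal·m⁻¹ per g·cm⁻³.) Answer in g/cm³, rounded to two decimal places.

1.82

Δg_obs = 978606.83 − 978811.24 = -204.41 mGal over Δh = 1064.4 − 184.3 = 880.1 m
Equal Bouguer anomalies ⇒ Δg_obs + (0.3086 − 0.04193ρ)·Δh = 0
0.3086 − 0.04193ρ = −Δg_obs/Δh = 0.23226
ρ = (0.3086 − 0.23226) / 0.04193 = 1.82 g/cm³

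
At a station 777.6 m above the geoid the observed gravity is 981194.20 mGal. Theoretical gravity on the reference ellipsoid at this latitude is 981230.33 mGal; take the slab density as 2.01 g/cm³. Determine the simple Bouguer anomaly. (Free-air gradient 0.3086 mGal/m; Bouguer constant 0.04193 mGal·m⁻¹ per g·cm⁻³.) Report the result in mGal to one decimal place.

Free-air correction = 0.3086 × 777.6 = 239.97 mGal
Free-air anomaly = 981194.20 − 981230.33 + (239.97) = 203.84 mGal
Bouguer slab correction = 0.04193 × 2.01 × 777.6 = 65.54 mGal
Simple Bouguer anomaly = 203.84 − (65.54) = 138.30 mGal

138.3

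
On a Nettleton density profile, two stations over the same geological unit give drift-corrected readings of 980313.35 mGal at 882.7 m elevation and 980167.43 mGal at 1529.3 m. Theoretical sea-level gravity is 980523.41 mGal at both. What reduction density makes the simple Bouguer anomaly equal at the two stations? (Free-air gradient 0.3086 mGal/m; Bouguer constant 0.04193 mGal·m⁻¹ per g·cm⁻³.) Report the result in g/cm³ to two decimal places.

1.98

Δg_obs = 980167.43 − 980313.35 = -145.92 mGal over Δh = 1529.3 − 882.7 = 646.6 m
Equal Bouguer anomalies ⇒ Δg_obs + (0.3086 − 0.04193ρ)·Δh = 0
0.3086 − 0.04193ρ = −Δg_obs/Δh = 0.22567
ρ = (0.3086 − 0.22567) / 0.04193 = 1.98 g/cm³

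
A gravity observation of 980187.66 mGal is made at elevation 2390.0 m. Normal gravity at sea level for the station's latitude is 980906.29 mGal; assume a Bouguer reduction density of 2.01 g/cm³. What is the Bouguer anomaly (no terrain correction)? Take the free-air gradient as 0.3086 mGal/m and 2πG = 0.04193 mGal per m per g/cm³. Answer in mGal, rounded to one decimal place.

Free-air correction = 0.3086 × 2390.0 = 737.55 mGal
Free-air anomaly = 980187.66 − 980906.29 + (737.55) = 18.92 mGal
Bouguer slab correction = 0.04193 × 2.01 × 2390.0 = 201.43 mGal
Simple Bouguer anomaly = 18.92 − (201.43) = -182.51 mGal

-182.5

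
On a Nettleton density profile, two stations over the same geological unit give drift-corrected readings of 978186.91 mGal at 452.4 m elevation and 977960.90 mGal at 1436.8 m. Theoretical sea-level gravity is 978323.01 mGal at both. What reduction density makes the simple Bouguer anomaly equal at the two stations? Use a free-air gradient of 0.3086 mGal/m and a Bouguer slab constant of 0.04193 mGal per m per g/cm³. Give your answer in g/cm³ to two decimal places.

1.88

Δg_obs = 977960.90 − 978186.91 = -226.01 mGal over Δh = 1436.8 − 452.4 = 984.4 m
Equal Bouguer anomalies ⇒ Δg_obs + (0.3086 − 0.04193ρ)·Δh = 0
0.3086 − 0.04193ρ = −Δg_obs/Δh = 0.22959
ρ = (0.3086 − 0.22959) / 0.04193 = 1.88 g/cm³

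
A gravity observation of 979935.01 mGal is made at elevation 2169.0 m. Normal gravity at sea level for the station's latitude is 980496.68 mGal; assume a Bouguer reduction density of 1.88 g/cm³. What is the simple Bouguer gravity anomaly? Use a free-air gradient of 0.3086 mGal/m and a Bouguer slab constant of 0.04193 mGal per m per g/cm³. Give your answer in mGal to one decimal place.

Free-air correction = 0.3086 × 2169.0 = 669.35 mGal
Free-air anomaly = 979935.01 − 980496.68 + (669.35) = 107.68 mGal
Bouguer slab correction = 0.04193 × 1.88 × 2169.0 = 170.98 mGal
Simple Bouguer anomaly = 107.68 − (170.98) = -63.30 mGal

-63.3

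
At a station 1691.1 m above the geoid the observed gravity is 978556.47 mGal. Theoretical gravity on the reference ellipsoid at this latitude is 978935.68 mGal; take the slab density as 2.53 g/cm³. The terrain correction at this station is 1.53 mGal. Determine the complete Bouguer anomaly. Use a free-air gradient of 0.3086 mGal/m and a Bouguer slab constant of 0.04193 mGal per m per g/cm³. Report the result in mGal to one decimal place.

-35.2

Free-air correction = 0.3086 × 1691.1 = 521.87 mGal
Free-air anomaly = 978556.47 − 978935.68 + (521.87) = 142.66 mGal
Bouguer slab correction = 0.04193 × 2.53 × 1691.1 = 179.40 mGal
Simple Bouguer anomaly = 142.66 − (179.40) = -36.74 mGal
Complete Bouguer anomaly = -36.74 + 1.53 = -35.21 mGal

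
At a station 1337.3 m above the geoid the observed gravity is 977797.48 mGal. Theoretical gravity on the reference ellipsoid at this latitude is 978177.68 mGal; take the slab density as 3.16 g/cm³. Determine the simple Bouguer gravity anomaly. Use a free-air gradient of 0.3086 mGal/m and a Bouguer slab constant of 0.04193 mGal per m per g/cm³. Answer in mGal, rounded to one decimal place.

Free-air correction = 0.3086 × 1337.3 = 412.69 mGal
Free-air anomaly = 977797.48 − 978177.68 + (412.69) = 32.49 mGal
Bouguer slab correction = 0.04193 × 3.16 × 1337.3 = 177.19 mGal
Simple Bouguer anomaly = 32.49 − (177.19) = -144.70 mGal

-144.7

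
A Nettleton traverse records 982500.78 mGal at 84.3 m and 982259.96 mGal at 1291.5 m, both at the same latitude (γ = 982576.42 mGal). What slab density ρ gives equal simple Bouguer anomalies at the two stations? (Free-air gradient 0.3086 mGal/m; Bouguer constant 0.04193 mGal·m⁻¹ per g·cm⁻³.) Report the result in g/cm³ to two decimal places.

Δg_obs = 982259.96 − 982500.78 = -240.82 mGal over Δh = 1291.5 − 84.3 = 1207.2 m
Equal Bouguer anomalies ⇒ Δg_obs + (0.3086 − 0.04193ρ)·Δh = 0
0.3086 − 0.04193ρ = −Δg_obs/Δh = 0.19949
ρ = (0.3086 − 0.19949) / 0.04193 = 2.60 g/cm³

2.60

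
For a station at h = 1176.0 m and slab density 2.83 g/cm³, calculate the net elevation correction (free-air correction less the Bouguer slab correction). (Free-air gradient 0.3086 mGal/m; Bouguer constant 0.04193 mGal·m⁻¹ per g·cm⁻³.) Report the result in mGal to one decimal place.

Combined gradient = 0.3086 − 0.04193 × 2.83 = 0.1899381 mGal/m
Combined elevation correction = 0.1899381 × 1176.0 = 223.4 mGal

223.4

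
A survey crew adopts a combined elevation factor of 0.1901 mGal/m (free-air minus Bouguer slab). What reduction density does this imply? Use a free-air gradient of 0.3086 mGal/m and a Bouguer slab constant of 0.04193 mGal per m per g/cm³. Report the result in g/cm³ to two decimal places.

0.1901 = 0.3086 − 0.04193 × ρ
ρ = (0.3086 − 0.1901) / 0.04193 = 2.83 g/cm³

2.83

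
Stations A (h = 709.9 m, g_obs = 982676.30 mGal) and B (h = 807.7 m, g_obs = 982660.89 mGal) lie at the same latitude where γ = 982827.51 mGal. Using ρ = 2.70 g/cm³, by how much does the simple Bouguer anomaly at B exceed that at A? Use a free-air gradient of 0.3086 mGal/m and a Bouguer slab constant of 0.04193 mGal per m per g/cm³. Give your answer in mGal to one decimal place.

3.7

Δg_SB(A) = 982676.30 − 982827.51 + 0.3086×709.9 − 0.04193×2.70×709.9 = -12.50 mGal
Δg_SB(B) = 982660.89 − 982827.51 + 0.3086×807.7 − 0.04193×2.70×807.7 = -8.80 mGal
Difference = -8.80 − (-12.50) = 3.70 mGal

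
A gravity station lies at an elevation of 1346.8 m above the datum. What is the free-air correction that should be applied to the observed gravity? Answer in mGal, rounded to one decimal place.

Free-air correction = 0.3086 × 1346.8 = 415.6 mGal

415.6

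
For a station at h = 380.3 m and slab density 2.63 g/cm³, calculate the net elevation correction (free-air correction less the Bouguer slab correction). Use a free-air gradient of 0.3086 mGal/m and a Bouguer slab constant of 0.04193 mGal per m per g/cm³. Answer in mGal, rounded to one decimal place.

Combined gradient = 0.3086 − 0.04193 × 2.63 = 0.1983241 mGal/m
Combined elevation correction = 0.1983241 × 380.3 = 75.4 mGal

75.4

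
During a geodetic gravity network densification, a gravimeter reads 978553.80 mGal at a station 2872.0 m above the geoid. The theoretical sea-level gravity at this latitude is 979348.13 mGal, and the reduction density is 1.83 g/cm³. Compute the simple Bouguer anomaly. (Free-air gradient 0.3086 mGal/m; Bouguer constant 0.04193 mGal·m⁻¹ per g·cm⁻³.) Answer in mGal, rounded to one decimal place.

-128.4

Free-air correction = 0.3086 × 2872.0 = 886.30 mGal
Free-air anomaly = 978553.80 − 979348.13 + (886.30) = 91.97 mGal
Bouguer slab correction = 0.04193 × 1.83 × 2872.0 = 220.37 mGal
Simple Bouguer anomaly = 91.97 − (220.37) = -128.40 mGal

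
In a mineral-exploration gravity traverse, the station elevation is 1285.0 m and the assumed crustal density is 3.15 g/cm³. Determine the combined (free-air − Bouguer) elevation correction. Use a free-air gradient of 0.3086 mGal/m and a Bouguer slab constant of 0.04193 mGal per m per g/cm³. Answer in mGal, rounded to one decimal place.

226.8

Combined gradient = 0.3086 − 0.04193 × 3.15 = 0.1765205 mGal/m
Combined elevation correction = 0.1765205 × 1285.0 = 226.8 mGal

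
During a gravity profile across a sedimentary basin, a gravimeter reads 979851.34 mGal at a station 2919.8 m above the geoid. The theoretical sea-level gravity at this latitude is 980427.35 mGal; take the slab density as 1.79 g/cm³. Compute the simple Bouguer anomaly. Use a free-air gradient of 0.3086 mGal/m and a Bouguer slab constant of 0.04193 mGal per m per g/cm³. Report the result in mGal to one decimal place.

105.9

Free-air correction = 0.3086 × 2919.8 = 901.05 mGal
Free-air anomaly = 979851.34 − 980427.35 + (901.05) = 325.04 mGal
Bouguer slab correction = 0.04193 × 1.79 × 2919.8 = 219.14 mGal
Simple Bouguer anomaly = 325.04 − (219.14) = 105.90 mGal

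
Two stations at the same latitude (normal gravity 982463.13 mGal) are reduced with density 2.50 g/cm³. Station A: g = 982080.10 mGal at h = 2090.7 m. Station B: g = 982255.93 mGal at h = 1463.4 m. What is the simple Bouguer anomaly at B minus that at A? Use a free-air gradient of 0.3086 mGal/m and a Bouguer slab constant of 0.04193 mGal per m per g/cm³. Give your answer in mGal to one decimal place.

Δg_SB(A) = 982080.10 − 982463.13 + 0.3086×2090.7 − 0.04193×2.50×2090.7 = 43.00 mGal
Δg_SB(B) = 982255.93 − 982463.13 + 0.3086×1463.4 − 0.04193×2.50×1463.4 = 91.00 mGal
Difference = 91.00 − (43.00) = 48.00 mGal

48.0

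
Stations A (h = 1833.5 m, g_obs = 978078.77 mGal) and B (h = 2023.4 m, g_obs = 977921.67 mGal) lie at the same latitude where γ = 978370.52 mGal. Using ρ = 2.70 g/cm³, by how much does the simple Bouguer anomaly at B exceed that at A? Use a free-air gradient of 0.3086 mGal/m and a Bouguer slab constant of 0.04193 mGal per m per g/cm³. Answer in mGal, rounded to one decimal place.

-120.0

Δg_SB(A) = 978078.77 − 978370.52 + 0.3086×1833.5 − 0.04193×2.70×1833.5 = 66.50 mGal
Δg_SB(B) = 977921.67 − 978370.52 + 0.3086×2023.4 − 0.04193×2.70×2023.4 = -53.50 mGal
Difference = -53.50 − (66.50) = -120.00 mGal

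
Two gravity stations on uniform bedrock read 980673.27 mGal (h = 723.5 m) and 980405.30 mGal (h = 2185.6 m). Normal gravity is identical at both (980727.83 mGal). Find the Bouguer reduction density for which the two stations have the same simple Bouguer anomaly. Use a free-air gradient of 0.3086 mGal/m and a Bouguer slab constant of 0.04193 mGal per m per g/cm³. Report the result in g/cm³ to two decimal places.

2.99

Δg_obs = 980405.30 − 980673.27 = -267.97 mGal over Δh = 2185.6 − 723.5 = 1462.1 m
Equal Bouguer anomalies ⇒ Δg_obs + (0.3086 − 0.04193ρ)·Δh = 0
0.3086 − 0.04193ρ = −Δg_obs/Δh = 0.18328
ρ = (0.3086 − 0.18328) / 0.04193 = 2.99 g/cm³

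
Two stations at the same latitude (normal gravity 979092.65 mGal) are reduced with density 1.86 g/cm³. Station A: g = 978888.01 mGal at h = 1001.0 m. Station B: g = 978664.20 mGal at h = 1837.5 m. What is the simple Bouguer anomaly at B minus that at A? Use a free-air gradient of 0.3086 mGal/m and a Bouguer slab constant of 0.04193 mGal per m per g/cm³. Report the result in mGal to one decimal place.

Δg_SB(A) = 978888.01 − 979092.65 + 0.3086×1001.0 − 0.04193×1.86×1001.0 = 26.20 mGal
Δg_SB(B) = 978664.20 − 979092.65 + 0.3086×1837.5 − 0.04193×1.86×1837.5 = -4.70 mGal
Difference = -4.70 − (26.20) = -30.90 mGal

-30.9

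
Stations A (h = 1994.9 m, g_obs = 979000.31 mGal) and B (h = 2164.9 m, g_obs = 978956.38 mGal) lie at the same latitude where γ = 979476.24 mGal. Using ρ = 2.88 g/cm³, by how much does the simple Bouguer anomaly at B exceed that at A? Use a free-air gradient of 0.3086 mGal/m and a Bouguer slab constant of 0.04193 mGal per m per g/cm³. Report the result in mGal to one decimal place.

-12.0

Δg_SB(A) = 979000.31 − 979476.24 + 0.3086×1994.9 − 0.04193×2.88×1994.9 = -101.20 mGal
Δg_SB(B) = 978956.38 − 979476.24 + 0.3086×2164.9 − 0.04193×2.88×2164.9 = -113.20 mGal
Difference = -113.20 − (-101.20) = -12.00 mGal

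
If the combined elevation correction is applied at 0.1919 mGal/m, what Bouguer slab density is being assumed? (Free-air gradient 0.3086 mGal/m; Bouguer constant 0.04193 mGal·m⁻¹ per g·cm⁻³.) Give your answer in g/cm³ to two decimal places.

2.78

0.1919 = 0.3086 − 0.04193 × ρ
ρ = (0.3086 − 0.1919) / 0.04193 = 2.78 g/cm³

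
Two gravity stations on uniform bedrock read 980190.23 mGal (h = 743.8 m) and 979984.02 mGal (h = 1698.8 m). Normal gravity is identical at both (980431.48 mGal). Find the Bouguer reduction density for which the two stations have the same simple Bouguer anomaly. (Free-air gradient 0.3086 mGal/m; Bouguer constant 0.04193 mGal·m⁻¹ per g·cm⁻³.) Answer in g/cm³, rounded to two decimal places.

Δg_obs = 979984.02 − 980190.23 = -206.21 mGal over Δh = 1698.8 − 743.8 = 955.0 m
Equal Bouguer anomalies ⇒ Δg_obs + (0.3086 − 0.04193ρ)·Δh = 0
0.3086 − 0.04193ρ = −Δg_obs/Δh = 0.21593
ρ = (0.3086 − 0.21593) / 0.04193 = 2.21 g/cm³

2.21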